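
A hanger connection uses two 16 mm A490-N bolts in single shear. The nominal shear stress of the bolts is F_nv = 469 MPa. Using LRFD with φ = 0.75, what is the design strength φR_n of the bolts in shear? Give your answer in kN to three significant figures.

141 kN

A_b = π × 16² / 4 = 201.1 mm².
R_n = F_nv · A_b · n · n_s = 469 × 201.1 × 2 × 1 / 1000 = 188.6 kN.
Design strength φR_n = 0.75 × 188.6 = 141 kN.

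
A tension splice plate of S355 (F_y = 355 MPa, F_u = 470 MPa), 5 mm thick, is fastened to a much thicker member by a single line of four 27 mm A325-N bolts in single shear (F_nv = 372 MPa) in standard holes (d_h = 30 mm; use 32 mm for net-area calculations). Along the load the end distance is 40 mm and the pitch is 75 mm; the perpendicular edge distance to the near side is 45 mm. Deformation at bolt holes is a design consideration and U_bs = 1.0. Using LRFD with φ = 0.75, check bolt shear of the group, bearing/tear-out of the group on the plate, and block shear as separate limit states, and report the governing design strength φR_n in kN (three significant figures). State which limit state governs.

213 kN (block shear governs)

Bolt shear: A_b = π·27²/4 = 572.6 mm²; R_n = 372 × 572.6 × 4 × 1 / 1000 = 852 kN → 0.75 × 852 = 639 kN.
Bearing: edge l_c = 25, r_n = 70.5 kN; interior l_c = 45, r_n = 126.9 kN; R_n = 70.5 + 3·126.9 = 451.2 kN → 338 kN.
Block shear: A_gv = 1325, A_nv = 765, A_nt = 145 mm²; R_n = min(0.6F_uA_nv, 0.6F_yA_gv) + U_bs·F_u·A_nt = 283.9 kN → 213 kN.
Block shear governs: 213 kN.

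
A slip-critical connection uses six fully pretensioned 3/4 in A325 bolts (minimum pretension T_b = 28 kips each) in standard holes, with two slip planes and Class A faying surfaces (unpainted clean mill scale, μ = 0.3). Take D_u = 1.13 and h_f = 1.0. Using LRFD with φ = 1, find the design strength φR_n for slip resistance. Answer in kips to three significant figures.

114 kips

R_n = μ · D_u · h_f · T_b · n_s · n_b = 0.3 × 1.13 × 1.0 × 28 × 2 × 6 = 113.9 kips.
Design strength φR_n = 1 × 113.9 = 114 kips.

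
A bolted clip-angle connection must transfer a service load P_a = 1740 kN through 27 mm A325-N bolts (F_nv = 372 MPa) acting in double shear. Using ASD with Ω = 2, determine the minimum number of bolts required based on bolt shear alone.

9 bolts

A_b = π·27²/4 = 572.6 mm².
Per-bolt allowable strength R_n/Ω = 372 × 572.6 × 2 / 1000 / 2 = 213 kN.
n ≥ 1740 / 213 = 8.169 → use 9 bolts.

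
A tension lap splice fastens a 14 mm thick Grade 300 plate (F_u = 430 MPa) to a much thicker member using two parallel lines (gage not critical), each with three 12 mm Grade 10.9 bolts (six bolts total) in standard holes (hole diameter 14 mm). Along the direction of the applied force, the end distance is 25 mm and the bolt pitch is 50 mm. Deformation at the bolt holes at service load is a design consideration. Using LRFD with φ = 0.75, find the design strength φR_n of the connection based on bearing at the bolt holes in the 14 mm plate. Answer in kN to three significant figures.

715 kN

Per bolt r_n = 1.2 l_c t F_u ≤ 2.4 d t F_u; upper limit = 2.4 × 12 × 14 × 430 / 1000 = 173.4 kN.
Edge bolt: l_c = 25 − 14/2 = 18 mm → 1.2 × 18 × 14 × 430 / 1000 = 130 → r_n = 130 kN.
Interior bolts: l_c = 50 − 14 = 36 mm → 1.2 × 36 × 14 × 430 / 1000 = 260.1 → r_n = 173.4 kN.
R_n = 2 × 130 + 4 × 173.4 = 953.6 kN.
Design strength φR_n = 0.75 × 953.6 = 715 kN.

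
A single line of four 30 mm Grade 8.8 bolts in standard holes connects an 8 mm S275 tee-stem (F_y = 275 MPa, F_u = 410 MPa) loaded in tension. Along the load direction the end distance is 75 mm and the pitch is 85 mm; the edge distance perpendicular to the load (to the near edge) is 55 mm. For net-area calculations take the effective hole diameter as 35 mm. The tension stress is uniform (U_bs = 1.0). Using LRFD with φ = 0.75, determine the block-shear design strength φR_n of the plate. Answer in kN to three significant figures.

399 kN

Shear plane L_v = 75 + 3·85 = 330 mm; A_gv = 330 × 8 = 2640 mm².
A_nv = (330 − 3.5·35) × 8 = 1660 mm².
A_nt = (55 − 0.5·35) × 8 = 300 mm².
0.6 F_u A_nv = 408.4 kN; 0.6 F_y A_gv = 435.6 kN → shear rupture governs the shear term.
R_n = 408.4 + 1.0 × 410 × 300 / 1000 = 531.4 kN.
Design strength φR_n = 0.75 × 531.4 = 399 kN.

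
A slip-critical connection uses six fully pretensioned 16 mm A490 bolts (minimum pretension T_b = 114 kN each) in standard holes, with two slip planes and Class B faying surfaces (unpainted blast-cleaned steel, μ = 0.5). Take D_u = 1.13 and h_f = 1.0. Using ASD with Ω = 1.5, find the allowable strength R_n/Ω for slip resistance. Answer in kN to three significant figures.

R_n = μ · D_u · h_f · T_b · n_s · n_b = 0.5 × 1.13 × 1.0 × 114 × 2 × 6 = 772.9 kN.
Allowable strength R_n/Ω = 772.9 / 1.5 = 515 kN.

515 kN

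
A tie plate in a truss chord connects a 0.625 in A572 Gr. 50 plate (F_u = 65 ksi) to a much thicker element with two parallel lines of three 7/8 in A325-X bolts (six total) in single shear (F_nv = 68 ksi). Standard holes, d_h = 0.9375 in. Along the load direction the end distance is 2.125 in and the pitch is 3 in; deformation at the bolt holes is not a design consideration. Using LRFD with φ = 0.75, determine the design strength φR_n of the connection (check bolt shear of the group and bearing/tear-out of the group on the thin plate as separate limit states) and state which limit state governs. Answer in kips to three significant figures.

184 kips (bolt shear governs)

Bolt shear: A_b = π·0.875²/4 = 0.6013 in²; R_n = 68 × 0.6013 × 6 × 1 = 245.3 kips → 0.75 × 245.3 = 184 kips.
Bearing (1.5 l_c t F_u ≤ 3.0 d t F_u): upper limit = 3.0·0.875·0.625·65 = 106.6 kips.
  Edge l_c = 2.125 − 0.9375/2 = 1.656 → r_n = 100.9 kips; interior l_c = 3 − 0.9375 = 2.062 → r_n = 106.6 kips.
  R_n,bearing = 2·100.9 + 4·106.6 = 628.4 kips → 0.75 × 628.4 = 471 kips.
Bolt shear governs: 184 kips.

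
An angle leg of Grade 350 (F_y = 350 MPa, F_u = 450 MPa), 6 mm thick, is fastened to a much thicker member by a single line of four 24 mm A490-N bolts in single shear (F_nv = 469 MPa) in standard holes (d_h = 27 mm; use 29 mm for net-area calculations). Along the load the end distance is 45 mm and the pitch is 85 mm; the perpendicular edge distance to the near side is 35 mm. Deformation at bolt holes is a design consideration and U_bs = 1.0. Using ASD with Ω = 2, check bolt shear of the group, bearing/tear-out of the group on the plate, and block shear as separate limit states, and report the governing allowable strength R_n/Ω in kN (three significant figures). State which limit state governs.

188 kN (block shear governs)

Bolt shear: A_b = π·24²/4 = 452.4 mm²; R_n = 469 × 452.4 × 4 × 1 / 1000 = 848.7 kN → 848.7 / 2 = 424 kN.
Bearing: edge l_c = 31.5, r_n = 102.1 kN; interior l_c = 58, r_n = 155.5 kN; R_n = 102.1 + 3·155.5 = 568.6 kN → 284 kN.
Block shear: A_gv = 1800, A_nv = 1191, A_nt = 123 mm²; R_n = min(0.6F_uA_nv, 0.6F_yA_gv) + U_bs·F_u·A_nt = 376.9 kN → 188 kN.
Block shear governs: 188 kN.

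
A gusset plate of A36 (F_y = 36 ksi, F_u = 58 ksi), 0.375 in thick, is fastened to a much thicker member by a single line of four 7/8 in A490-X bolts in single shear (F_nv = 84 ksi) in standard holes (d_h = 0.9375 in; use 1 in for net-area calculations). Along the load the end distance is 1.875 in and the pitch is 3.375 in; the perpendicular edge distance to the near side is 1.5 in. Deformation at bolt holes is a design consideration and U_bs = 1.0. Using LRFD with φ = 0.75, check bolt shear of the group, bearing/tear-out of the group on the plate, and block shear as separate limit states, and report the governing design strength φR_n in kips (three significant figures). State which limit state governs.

89.2 kips (block shear governs)

Bolt shear: A_b = π·0.875²/4 = 0.6013 in²; R_n = 84 × 0.6013 × 4 × 1 = 202 kips → 0.75 × 202 = 152 kips.
Bearing: edge l_c = 1.406, r_n = 36.7 kips; interior l_c = 2.438, r_n = 45.68 kips; R_n = 36.7 + 3·45.68 = 173.7 kips → 130 kips.
Block shear: A_gv = 4.5, A_nv = 3.188, A_nt = 0.375 in²; R_n = min(0.6F_uA_nv, 0.6F_yA_gv) + U_bs·F_u·A_nt = 118.9 kips → 89.2 kips.
Block shear governs: 89.2 kips.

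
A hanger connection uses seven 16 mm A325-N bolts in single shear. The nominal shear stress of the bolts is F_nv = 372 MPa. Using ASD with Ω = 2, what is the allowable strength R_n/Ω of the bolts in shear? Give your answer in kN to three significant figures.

A_b = π × 16² / 4 = 201.1 mm².
R_n = F_nv · A_b · n · n_s = 372 × 201.1 × 7 × 1 / 1000 = 523.6 kN.
Allowable strength R_n/Ω = 523.6 / 2 = 262 kN.

262 kN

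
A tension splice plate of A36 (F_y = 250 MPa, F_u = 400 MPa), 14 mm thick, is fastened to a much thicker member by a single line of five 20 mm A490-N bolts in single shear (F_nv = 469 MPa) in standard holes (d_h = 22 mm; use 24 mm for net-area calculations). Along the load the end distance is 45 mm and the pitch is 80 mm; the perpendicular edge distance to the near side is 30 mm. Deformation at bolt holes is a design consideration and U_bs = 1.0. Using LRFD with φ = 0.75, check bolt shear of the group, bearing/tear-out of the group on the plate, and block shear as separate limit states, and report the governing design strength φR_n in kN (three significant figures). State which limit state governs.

553 kN (bolt shear governs)

Bolt shear: A_b = π·20²/4 = 314.2 mm²; R_n = 469 × 314.2 × 5 × 1 / 1000 = 736.7 kN → 0.75 × 736.7 = 553 kN.
Bearing: edge l_c = 34, r_n = 228.5 kN; interior l_c = 58, r_n = 268.8 kN; R_n = 228.5 + 4·268.8 = 1304 kN → 978 kN.
Block shear: A_gv = 5110, A_nv = 3598, A_nt = 252 mm²; R_n = min(0.6F_uA_nv, 0.6F_yA_gv) + U_bs·F_u·A_nt = 867.3 kN → 650 kN.
Bolt shear governs: 553 kN.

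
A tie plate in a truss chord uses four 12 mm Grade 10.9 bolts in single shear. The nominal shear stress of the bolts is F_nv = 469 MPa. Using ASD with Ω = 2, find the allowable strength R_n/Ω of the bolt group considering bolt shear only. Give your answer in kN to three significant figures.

106 kN

A_b = π × 12² / 4 = 113.1 mm².
R_n = F_nv · A_b · n · n_s = 469 × 113.1 × 4 × 1 / 1000 = 212.2 kN.
Allowable strength R_n/Ω = 212.2 / 2 = 106 kN.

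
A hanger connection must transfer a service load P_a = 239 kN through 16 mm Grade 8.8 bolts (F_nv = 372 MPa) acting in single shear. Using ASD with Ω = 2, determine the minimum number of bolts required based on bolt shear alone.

A_b = π·16²/4 = 201.1 mm².
Per-bolt allowable strength R_n/Ω = 372 × 201.1 × 1 / 1000 / 2 = 37.4 kN.
n ≥ 239 / 37.4 = 6.391 → use 7 bolts.

7 bolts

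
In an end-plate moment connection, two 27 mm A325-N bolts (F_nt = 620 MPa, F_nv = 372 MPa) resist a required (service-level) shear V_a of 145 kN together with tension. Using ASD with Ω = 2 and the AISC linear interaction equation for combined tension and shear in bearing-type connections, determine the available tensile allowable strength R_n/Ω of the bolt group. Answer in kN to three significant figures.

220 kN

A_b = π·27²/4 = 572.6 mm²; f_rv = 145 × 1000 / (2 × 572.6) = 126.6 MPa.
F'_nt = 1.3 F_nt − (Ω F_nt / F_nv) f_rv = 1.3·620 − (2·620/372)·126.6 = 383.9 MPa, capped at F_nt → F'_nt = 383.9 MPa.
R_n = F'_nt · A_b · n = 383.9 × 572.6 × 2 / 1000 = 439.6 kN.
Allowable strength R_n/Ω = 439.6 / 2 = 220 kN.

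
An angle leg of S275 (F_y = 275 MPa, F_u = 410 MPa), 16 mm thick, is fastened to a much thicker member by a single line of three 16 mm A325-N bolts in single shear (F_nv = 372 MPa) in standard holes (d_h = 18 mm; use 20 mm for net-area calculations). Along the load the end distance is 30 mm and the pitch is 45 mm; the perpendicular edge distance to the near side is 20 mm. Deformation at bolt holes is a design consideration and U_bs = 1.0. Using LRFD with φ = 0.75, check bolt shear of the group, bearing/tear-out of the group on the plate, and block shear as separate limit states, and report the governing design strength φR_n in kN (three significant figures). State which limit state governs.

Bolt shear: A_b = π·16²/4 = 201.1 mm²; R_n = 372 × 201.1 × 3 × 1 / 1000 = 224.4 kN → 0.75 × 224.4 = 168 kN.
Bearing: edge l_c = 21, r_n = 165.3 kN; interior l_c = 27, r_n = 212.5 kN; R_n = 165.3 + 2·212.5 = 590.4 kN → 443 kN.
Block shear: A_gv = 1920, A_nv = 1120, A_nt = 160 mm²; R_n = min(0.6F_uA_nv, 0.6F_yA_gv) + U_bs·F_u·A_nt = 341.1 kN → 256 kN.
Bolt shear governs: 168 kN.

168 kN (bolt shear governs)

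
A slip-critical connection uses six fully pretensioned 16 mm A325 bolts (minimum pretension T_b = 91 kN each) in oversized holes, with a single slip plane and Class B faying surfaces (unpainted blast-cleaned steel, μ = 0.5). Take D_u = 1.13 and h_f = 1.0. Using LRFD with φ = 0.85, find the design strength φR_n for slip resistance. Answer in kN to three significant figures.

R_n = μ · D_u · h_f · T_b · n_s · n_b = 0.5 × 1.13 × 1.0 × 91 × 1 × 6 = 308.5 kN.
Design strength φR_n = 0.85 × 308.5 = 262 kN.

262 kN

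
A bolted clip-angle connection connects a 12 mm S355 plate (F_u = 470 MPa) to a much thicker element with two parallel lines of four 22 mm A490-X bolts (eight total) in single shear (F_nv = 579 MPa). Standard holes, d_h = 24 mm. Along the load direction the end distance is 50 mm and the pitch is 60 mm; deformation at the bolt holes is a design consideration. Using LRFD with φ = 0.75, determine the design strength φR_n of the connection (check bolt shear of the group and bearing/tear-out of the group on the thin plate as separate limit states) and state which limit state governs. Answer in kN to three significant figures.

Bolt shear: A_b = π·22²/4 = 380.1 mm²; R_n = 579 × 380.1 × 8 × 1 / 1000 = 1761 kN → 0.75 × 1761 = 1320 kN.
Bearing (1.2 l_c t F_u ≤ 2.4 d t F_u): upper limit = 2.4·22·12·470 / 1000 = 297.8 kN.
  Edge l_c = 50 − 24/2 = 38 → r_n = 257.2 kN; interior l_c = 60 − 24 = 36 → r_n = 243.6 kN.
  R_n,bearing = 2·257.2 + 6·243.6 = 1976 kN → 0.75 × 1976 = 1480 kN.
Bolt shear governs: 1320 kN.

1320 kN (bolt shear governs)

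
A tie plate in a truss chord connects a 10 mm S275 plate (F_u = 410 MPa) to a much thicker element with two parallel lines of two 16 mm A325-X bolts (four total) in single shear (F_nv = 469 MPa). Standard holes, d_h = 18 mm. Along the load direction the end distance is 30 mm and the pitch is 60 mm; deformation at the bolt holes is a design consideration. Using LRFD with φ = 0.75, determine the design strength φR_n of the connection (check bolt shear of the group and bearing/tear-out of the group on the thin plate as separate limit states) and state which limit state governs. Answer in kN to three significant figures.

283 kN (bolt shear governs)

Bolt shear: A_b = π·16²/4 = 201.1 mm²; R_n = 469 × 201.1 × 4 × 1 / 1000 = 377.2 kN → 0.75 × 377.2 = 283 kN.
Bearing (1.2 l_c t F_u ≤ 2.4 d t F_u): upper limit = 2.4·16·10·410 / 1000 = 157.4 kN.
  Edge l_c = 30 − 18/2 = 21 → r_n = 103.3 kN; interior l_c = 60 − 18 = 42 → r_n = 157.4 kN.
  R_n,bearing = 2·103.3 + 2·157.4 = 521.5 kN → 0.75 × 521.5 = 391 kN.
Bolt shear governs: 283 kN.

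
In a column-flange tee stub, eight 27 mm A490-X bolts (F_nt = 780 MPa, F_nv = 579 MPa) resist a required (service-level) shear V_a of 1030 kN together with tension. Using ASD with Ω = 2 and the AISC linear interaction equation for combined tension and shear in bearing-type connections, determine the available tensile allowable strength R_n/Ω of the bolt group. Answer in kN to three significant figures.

935 kN

A_b = π·27²/4 = 572.6 mm²; f_rv = 1030 × 1000 / (8 × 572.6) = 224.9 MPa.
F'_nt = 1.3 F_nt − (Ω F_nt / F_nv) f_rv = 1.3·780 − (2·780/579)·224.9 = 408.1 MPa, capped at F_nt → F'_nt = 408.1 MPa.
R_n = F'_nt · A_b · n = 408.1 × 572.6 × 8 / 1000 = 1869 kN.
Allowable strength R_n/Ω = 1869 / 2 = 935 kN.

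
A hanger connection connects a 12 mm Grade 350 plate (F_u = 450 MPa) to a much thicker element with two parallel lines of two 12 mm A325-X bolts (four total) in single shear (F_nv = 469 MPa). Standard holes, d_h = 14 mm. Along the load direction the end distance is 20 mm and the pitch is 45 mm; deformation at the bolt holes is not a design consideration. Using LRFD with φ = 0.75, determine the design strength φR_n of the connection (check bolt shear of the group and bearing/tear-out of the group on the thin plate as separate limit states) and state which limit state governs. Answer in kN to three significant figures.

159 kN (bolt shear governs)

Bolt shear: A_b = π·12²/4 = 113.1 mm²; R_n = 469 × 113.1 × 4 × 1 / 1000 = 212.2 kN → 0.75 × 212.2 = 159 kN.
Bearing (1.5 l_c t F_u ≤ 3.0 d t F_u): upper limit = 3.0·12·12·450 / 1000 = 194.4 kN.
  Edge l_c = 20 − 14/2 = 13 → r_n = 105.3 kN; interior l_c = 45 − 14 = 31 → r_n = 194.4 kN.
  R_n,bearing = 2·105.3 + 2·194.4 = 599.4 kN → 0.75 × 599.4 = 450 kN.
Bolt shear governs: 159 kN.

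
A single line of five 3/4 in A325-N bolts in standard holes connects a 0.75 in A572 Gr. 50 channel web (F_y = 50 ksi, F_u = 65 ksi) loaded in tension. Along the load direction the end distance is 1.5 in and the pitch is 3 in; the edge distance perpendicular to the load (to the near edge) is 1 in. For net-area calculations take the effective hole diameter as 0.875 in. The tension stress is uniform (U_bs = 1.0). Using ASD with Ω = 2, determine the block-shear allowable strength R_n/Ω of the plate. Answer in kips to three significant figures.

Shear plane L_v = 1.5 + 4·3 = 13.5 in; A_gv = 13.5 × 0.75 = 10.12 in².
A_nv = (13.5 − 4.5·0.875) × 0.75 = 7.172 in².
A_nt = (1 − 0.5·0.875) × 0.75 = 0.4219 in².
0.6 F_u A_nv = 279.7 kips; 0.6 F_y A_gv = 303.8 kips → shear rupture governs the shear term.
R_n = 279.7 + 1.0 × 65 × 0.4219 = 307.1 kips.
Allowable strength R_n/Ω = 307.1 / 2 = 154 kips.

154 kips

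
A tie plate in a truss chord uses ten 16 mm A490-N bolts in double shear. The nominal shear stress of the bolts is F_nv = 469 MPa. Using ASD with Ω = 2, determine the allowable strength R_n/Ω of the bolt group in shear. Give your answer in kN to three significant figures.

943 kN

A_b = π × 16² / 4 = 201.1 mm².
R_n = F_nv · A_b · n · n_s = 469 × 201.1 × 10 × 2 / 1000 = 1886 kN.
Allowable strength R_n/Ω = 1886 / 2 = 943 kN.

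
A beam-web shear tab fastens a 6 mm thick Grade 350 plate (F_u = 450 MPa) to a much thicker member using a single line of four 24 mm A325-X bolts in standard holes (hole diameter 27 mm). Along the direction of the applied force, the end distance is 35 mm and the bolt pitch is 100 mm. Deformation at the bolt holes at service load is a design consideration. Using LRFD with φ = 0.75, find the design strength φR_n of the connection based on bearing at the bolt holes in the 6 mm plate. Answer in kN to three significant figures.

402 kN

Per bolt r_n = 1.2 l_c t F_u ≤ 2.4 d t F_u; upper limit = 2.4 × 24 × 6 × 450 / 1000 = 155.5 kN.
Edge bolt: l_c = 35 − 27/2 = 21.5 mm → 1.2 × 21.5 × 6 × 450 / 1000 = 69.66 → r_n = 69.66 kN.
Interior bolts: l_c = 100 − 27 = 73 mm → 1.2 × 73 × 6 × 450 / 1000 = 236.5 → r_n = 155.5 kN.
R_n = 1 × 69.66 + 3 × 155.5 = 536.2 kN.
Design strength φR_n = 0.75 × 536.2 = 402 kN.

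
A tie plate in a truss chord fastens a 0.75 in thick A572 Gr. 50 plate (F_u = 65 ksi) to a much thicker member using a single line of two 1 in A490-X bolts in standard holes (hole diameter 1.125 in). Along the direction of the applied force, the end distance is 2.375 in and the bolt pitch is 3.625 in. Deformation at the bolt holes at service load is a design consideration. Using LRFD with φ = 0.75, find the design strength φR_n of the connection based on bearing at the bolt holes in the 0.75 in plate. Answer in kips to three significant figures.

167 kips

Per bolt r_n = 1.2 l_c t F_u ≤ 2.4 d t F_u; upper limit = 2.4 × 1 × 0.75 × 65 = 117 kips.
Edge bolt: l_c = 2.375 − 1.125/2 = 1.812 in → 1.2 × 1.812 × 0.75 × 65 = 106 → r_n = 106 kips.
Interior bolts: l_c = 3.625 − 1.125 = 2.5 in → 1.2 × 2.5 × 0.75 × 65 = 146.2 → r_n = 117 kips.
R_n = 1 × 106 + 1 × 117 = 223 kips.
Design strength φR_n = 0.75 × 223 = 167 kips.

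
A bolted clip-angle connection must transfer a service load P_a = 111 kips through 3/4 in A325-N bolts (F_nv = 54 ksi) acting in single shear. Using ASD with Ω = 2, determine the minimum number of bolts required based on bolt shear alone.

10 bolts

A_b = π·0.75²/4 = 0.4418 in².
Per-bolt allowable strength R_n/Ω = 54 × 0.4418 × 1 / 2 = 11.93 kips.
n ≥ 111 / 11.93 = 9.306 → use 10 bolts.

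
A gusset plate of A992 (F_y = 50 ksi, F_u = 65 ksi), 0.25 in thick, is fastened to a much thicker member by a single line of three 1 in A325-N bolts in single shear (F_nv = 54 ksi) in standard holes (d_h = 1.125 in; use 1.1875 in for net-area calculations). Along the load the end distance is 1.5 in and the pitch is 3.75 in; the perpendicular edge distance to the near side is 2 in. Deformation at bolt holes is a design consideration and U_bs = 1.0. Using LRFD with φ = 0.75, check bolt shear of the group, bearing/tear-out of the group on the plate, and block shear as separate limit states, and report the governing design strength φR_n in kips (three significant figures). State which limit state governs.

61.2 kips (block shear governs)

Bolt shear: A_b = π·1²/4 = 0.7854 in²; R_n = 54 × 0.7854 × 3 × 1 = 127.2 kips → 0.75 × 127.2 = 95.4 kips.
Bearing: edge l_c = 0.9375, r_n = 18.28 kips; interior l_c = 2.625, r_n = 39 kips; R_n = 18.28 + 2·39 = 96.28 kips → 72.2 kips.
Block shear: A_gv = 2.25, A_nv = 1.508, A_nt = 0.3516 in²; R_n = min(0.6F_uA_nv, 0.6F_yA_gv) + U_bs·F_u·A_nt = 81.66 kips → 61.2 kips.
Block shear governs: 61.2 kips.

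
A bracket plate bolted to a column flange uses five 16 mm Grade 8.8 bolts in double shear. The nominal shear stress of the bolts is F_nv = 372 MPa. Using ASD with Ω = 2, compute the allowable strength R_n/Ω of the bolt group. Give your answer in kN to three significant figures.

374 kN

A_b = π × 16² / 4 = 201.1 mm².
R_n = F_nv · A_b · n · n_s = 372 × 201.1 × 5 × 2 / 1000 = 748 kN.
Allowable strength R_n/Ω = 748 / 2 = 374 kN.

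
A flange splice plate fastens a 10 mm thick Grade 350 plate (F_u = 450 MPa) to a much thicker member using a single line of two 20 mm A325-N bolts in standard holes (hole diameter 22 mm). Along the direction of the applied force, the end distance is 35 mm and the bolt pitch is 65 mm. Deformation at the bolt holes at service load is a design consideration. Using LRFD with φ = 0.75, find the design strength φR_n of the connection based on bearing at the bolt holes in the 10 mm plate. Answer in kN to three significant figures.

259 kN

Per bolt r_n = 1.2 l_c t F_u ≤ 2.4 d t F_u; upper limit = 2.4 × 20 × 10 × 450 / 1000 = 216 kN.
Edge bolt: l_c = 35 − 22/2 = 24 mm → 1.2 × 24 × 10 × 450 / 1000 = 129.6 → r_n = 129.6 kN.
Interior bolts: l_c = 65 − 22 = 43 mm → 1.2 × 43 × 10 × 450 / 1000 = 232.2 → r_n = 216 kN.
R_n = 1 × 129.6 + 1 × 216 = 345.6 kN.
Design strength φR_n = 0.75 × 345.6 = 259 kN.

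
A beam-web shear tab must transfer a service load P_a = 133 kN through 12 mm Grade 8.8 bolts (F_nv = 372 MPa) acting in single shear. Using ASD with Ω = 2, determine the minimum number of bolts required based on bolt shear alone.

A_b = π·12²/4 = 113.1 mm².
Per-bolt allowable strength R_n/Ω = 372 × 113.1 × 1 / 1000 / 2 = 21.04 kN.
n ≥ 133 / 21.04 = 6.322 → use 7 bolts.

7 bolts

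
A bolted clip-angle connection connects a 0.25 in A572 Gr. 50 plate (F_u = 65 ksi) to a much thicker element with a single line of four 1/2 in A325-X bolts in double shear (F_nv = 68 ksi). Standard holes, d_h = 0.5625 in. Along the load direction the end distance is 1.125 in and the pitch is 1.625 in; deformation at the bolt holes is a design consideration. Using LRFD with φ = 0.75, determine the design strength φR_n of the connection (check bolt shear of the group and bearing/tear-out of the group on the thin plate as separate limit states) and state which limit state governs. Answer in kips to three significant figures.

Bolt shear: A_b = π·0.5²/4 = 0.1963 in²; R_n = 68 × 0.1963 × 4 × 2 = 106.8 kips → 0.75 × 106.8 = 80.1 kips.
Bearing (1.2 l_c t F_u ≤ 2.4 d t F_u): upper limit = 2.4·0.5·0.25·65 = 19.5 kips.
  Edge l_c = 1.125 − 0.5625/2 = 0.8438 → r_n = 16.45 kips; interior l_c = 1.625 − 0.5625 = 1.062 → r_n = 19.5 kips.
  R_n,bearing = 1·16.45 + 3·19.5 = 74.95 kips → 0.75 × 74.95 = 56.2 kips.
Bearing governs: 56.2 kips.

56.2 kips (bearing governs)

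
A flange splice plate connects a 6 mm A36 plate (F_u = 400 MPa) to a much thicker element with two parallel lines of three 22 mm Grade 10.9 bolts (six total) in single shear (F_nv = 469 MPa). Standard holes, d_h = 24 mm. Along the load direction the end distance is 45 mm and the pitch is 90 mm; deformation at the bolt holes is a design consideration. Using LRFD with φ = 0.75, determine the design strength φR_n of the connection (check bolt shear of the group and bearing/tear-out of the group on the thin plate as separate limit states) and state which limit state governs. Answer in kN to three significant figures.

523 kN (bearing governs)

Bolt shear: A_b = π·22²/4 = 380.1 mm²; R_n = 469 × 380.1 × 6 × 1 / 1000 = 1070 kN → 0.75 × 1070 = 802 kN.
Bearing (1.2 l_c t F_u ≤ 2.4 d t F_u): upper limit = 2.4·22·6·400 / 1000 = 126.7 kN.
  Edge l_c = 45 − 24/2 = 33 → r_n = 95.04 kN; interior l_c = 90 − 24 = 66 → r_n = 126.7 kN.
  R_n,bearing = 2·95.04 + 4·126.7 = 697 kN → 0.75 × 697 = 523 kN.
Bearing governs: 523 kN.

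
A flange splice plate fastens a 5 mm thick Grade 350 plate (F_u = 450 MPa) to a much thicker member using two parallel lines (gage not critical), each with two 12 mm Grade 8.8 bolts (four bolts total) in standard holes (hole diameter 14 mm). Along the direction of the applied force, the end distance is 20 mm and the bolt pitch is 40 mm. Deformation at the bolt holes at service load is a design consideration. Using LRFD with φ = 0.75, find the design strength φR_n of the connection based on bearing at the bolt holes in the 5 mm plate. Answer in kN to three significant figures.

150 kN

Per bolt r_n = 1.2 l_c t F_u ≤ 2.4 d t F_u; upper limit = 2.4 × 12 × 5 × 450 / 1000 = 64.8 kN.
Edge bolt: l_c = 20 − 14/2 = 13 mm → 1.2 × 13 × 5 × 450 / 1000 = 35.1 → r_n = 35.1 kN.
Interior bolts: l_c = 40 − 14 = 26 mm → 1.2 × 26 × 5 × 450 / 1000 = 70.2 → r_n = 64.8 kN.
R_n = 2 × 35.1 + 2 × 64.8 = 199.8 kN.
Design strength φR_n = 0.75 × 199.8 = 150 kN.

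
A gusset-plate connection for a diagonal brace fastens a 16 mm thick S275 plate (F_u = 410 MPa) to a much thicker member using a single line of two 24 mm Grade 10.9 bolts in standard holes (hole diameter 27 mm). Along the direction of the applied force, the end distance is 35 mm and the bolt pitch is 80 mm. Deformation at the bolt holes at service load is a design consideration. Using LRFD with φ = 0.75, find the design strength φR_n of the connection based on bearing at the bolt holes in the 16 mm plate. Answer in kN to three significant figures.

410 kN

Per bolt r_n = 1.2 l_c t F_u ≤ 2.4 d t F_u; upper limit = 2.4 × 24 × 16 × 410 / 1000 = 377.9 kN.
Edge bolt: l_c = 35 − 27/2 = 21.5 mm → 1.2 × 21.5 × 16 × 410 / 1000 = 169.2 → r_n = 169.2 kN.
Interior bolts: l_c = 80 − 27 = 53 mm → 1.2 × 53 × 16 × 410 / 1000 = 417.2 → r_n = 377.9 kN.
R_n = 1 × 169.2 + 1 × 377.9 = 547.1 kN.
Design strength φR_n = 0.75 × 547.1 = 410 kN.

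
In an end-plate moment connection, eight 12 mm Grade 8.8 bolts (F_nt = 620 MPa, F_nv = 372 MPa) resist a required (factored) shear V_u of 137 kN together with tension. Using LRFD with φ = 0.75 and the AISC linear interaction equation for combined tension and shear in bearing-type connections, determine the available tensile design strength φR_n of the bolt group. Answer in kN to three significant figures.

319 kN

A_b = π·12²/4 = 113.1 mm²; f_rv = 137 × 1000 / (8 × 113.1) = 151.4 MPa.
F'_nt = 1.3 F_nt − (F_nt / φF_nv) f_rv = 1.3·620 − (620/(0.75·372))·151.4 = 469.5 MPa, capped at F_nt → F'_nt = 469.5 MPa.
R_n = F'_nt · A_b · n = 469.5 × 113.1 × 8 / 1000 = 424.8 kN.
Design strength φR_n = 0.75 × 424.8 = 319 kN.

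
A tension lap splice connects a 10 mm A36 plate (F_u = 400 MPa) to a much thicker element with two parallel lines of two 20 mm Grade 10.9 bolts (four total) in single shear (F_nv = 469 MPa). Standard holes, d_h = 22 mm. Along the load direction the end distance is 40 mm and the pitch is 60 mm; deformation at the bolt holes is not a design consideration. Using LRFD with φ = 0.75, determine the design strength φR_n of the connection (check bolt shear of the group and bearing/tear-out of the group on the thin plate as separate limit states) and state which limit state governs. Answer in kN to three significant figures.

Bolt shear: A_b = π·20²/4 = 314.2 mm²; R_n = 469 × 314.2 × 4 × 1 / 1000 = 589.4 kN → 0.75 × 589.4 = 442 kN.
Bearing (1.5 l_c t F_u ≤ 3.0 d t F_u): upper limit = 3.0·20·10·400 / 1000 = 240 kN.
  Edge l_c = 40 − 22/2 = 29 → r_n = 174 kN; interior l_c = 60 − 22 = 38 → r_n = 228 kN.
  R_n,bearing = 2·174 + 2·228 = 804 kN → 0.75 × 804 = 603 kN.
Bolt shear governs: 442 kN.

442 kN (bolt shear governs)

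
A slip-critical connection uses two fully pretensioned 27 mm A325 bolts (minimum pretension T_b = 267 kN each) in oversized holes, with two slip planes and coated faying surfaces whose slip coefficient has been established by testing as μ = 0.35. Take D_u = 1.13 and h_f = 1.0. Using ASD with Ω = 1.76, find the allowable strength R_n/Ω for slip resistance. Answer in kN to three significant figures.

240 kN

R_n = μ · D_u · h_f · T_b · n_s · n_b = 0.35 × 1.13 × 1.0 × 267 × 2 × 2 = 422.4 kN.
Allowable strength R_n/Ω = 422.4 / 1.76 = 240 kN.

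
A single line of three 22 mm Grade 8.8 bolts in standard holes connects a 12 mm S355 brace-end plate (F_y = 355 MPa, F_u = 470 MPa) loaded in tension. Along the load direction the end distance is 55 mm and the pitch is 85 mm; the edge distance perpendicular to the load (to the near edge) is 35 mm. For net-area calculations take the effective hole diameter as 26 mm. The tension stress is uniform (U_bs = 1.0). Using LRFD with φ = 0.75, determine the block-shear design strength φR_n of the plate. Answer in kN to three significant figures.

Shear plane L_v = 55 + 2·85 = 225 mm; A_gv = 225 × 12 = 2700 mm².
A_nv = (225 − 2.5·26) × 12 = 1920 mm².
A_nt = (35 − 0.5·26) × 12 = 264 mm².
0.6 F_u A_nv = 541.4 kN; 0.6 F_y A_gv = 575.1 kN → shear rupture governs the shear term.
R_n = 541.4 + 1.0 × 470 × 264 / 1000 = 665.5 kN.
Design strength φR_n = 0.75 × 665.5 = 499 kN.

499 kN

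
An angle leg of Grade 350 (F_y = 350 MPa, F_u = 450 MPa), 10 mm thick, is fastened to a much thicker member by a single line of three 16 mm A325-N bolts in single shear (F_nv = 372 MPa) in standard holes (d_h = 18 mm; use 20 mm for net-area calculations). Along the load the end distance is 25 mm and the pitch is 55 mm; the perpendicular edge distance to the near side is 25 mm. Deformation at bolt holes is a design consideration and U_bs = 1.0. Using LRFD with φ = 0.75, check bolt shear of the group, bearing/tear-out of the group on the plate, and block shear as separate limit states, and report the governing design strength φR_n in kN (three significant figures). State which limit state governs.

Bolt shear: A_b = π·16²/4 = 201.1 mm²; R_n = 372 × 201.1 × 3 × 1 / 1000 = 224.4 kN → 0.75 × 224.4 = 168 kN.
Bearing: edge l_c = 16, r_n = 86.4 kN; interior l_c = 37, r_n = 172.8 kN; R_n = 86.4 + 2·172.8 = 432 kN → 324 kN.
Block shear: A_gv = 1350, A_nv = 850, A_nt = 150 mm²; R_n = min(0.6F_uA_nv, 0.6F_yA_gv) + U_bs·F_u·A_nt = 297 kN → 223 kN.
Bolt shear governs: 168 kN.

168 kN (bolt shear governs)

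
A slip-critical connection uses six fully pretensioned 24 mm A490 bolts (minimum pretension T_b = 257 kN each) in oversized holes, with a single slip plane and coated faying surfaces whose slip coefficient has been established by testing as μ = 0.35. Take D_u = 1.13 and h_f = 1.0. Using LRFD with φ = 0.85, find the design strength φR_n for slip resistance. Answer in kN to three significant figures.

518 kN

R_n = μ · D_u · h_f · T_b · n_s · n_b = 0.35 × 1.13 × 1.0 × 257 × 1 × 6 = 609.9 kN.
Design strength φR_n = 0.85 × 609.9 = 518 kN.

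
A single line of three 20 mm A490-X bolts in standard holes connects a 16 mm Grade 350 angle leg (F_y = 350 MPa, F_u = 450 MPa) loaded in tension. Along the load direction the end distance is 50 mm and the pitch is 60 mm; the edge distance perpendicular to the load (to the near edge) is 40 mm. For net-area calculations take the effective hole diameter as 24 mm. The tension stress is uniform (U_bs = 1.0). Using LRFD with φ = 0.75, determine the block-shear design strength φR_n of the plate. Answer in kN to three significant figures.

Shear plane L_v = 50 + 2·60 = 170 mm; A_gv = 170 × 16 = 2720 mm².
A_nv = (170 − 2.5·24) × 16 = 1760 mm².
A_nt = (40 − 0.5·24) × 16 = 448 mm².
0.6 F_u A_nv = 475.2 kN; 0.6 F_y A_gv = 571.2 kN → shear rupture governs the shear term.
R_n = 475.2 + 1.0 × 450 × 448 / 1000 = 676.8 kN.
Design strength φR_n = 0.75 × 676.8 = 508 kN.

508 kN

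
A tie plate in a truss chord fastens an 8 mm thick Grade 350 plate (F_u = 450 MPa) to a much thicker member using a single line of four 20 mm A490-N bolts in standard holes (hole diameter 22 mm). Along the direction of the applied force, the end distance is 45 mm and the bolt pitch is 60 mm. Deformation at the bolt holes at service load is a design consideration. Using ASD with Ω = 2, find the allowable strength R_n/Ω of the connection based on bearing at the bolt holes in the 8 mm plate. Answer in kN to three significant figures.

320 kN

Per bolt r_n = 1.2 l_c t F_u ≤ 2.4 d t F_u; upper limit = 2.4 × 20 × 8 × 450 / 1000 = 172.8 kN.
Edge bolt: l_c = 45 − 22/2 = 34 mm → 1.2 × 34 × 8 × 450 / 1000 = 146.9 → r_n = 146.9 kN.
Interior bolts: l_c = 60 − 22 = 38 mm → 1.2 × 38 × 8 × 450 / 1000 = 164.2 → r_n = 164.2 kN.
R_n = 1 × 146.9 + 3 × 164.2 = 639.4 kN.
Allowable strength R_n/Ω = 639.4 / 2 = 320 kN.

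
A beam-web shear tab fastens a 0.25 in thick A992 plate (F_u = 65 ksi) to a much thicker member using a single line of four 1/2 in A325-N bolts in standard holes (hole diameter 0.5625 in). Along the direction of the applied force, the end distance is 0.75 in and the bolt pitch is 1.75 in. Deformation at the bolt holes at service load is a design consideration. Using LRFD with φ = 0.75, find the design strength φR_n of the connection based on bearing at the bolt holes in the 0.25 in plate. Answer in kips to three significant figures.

Per bolt r_n = 1.2 l_c t F_u ≤ 2.4 d t F_u; upper limit = 2.4 × 0.5 × 0.25 × 65 = 19.5 kips.
Edge bolt: l_c = 0.75 − 0.5625/2 = 0.4688 in → 1.2 × 0.4688 × 0.25 × 65 = 9.141 → r_n = 9.141 kips.
Interior bolts: l_c = 1.75 − 0.5625 = 1.188 in → 1.2 × 1.188 × 0.25 × 65 = 23.16 → r_n = 19.5 kips.
R_n = 1 × 9.141 + 3 × 19.5 = 67.64 kips.
Design strength φR_n = 0.75 × 67.64 = 50.7 kips.

50.7 kips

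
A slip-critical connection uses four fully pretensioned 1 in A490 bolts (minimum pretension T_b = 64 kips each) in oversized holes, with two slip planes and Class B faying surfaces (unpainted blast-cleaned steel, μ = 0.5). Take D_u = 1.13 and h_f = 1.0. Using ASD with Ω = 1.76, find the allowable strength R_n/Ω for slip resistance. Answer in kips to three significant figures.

R_n = μ · D_u · h_f · T_b · n_s · n_b = 0.5 × 1.13 × 1.0 × 64 × 2 × 4 = 289.3 kips.
Allowable strength R_n/Ω = 289.3 / 1.76 = 164 kips.

164 kips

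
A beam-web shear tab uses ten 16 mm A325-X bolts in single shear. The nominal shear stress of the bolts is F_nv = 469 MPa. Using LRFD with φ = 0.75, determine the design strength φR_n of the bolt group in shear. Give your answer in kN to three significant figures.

A_b = π × 16² / 4 = 201.1 mm².
R_n = F_nv · A_b · n · n_s = 469 × 201.1 × 10 × 1 / 1000 = 943 kN.
Design strength φR_n = 0.75 × 943 = 707 kN.

707 kN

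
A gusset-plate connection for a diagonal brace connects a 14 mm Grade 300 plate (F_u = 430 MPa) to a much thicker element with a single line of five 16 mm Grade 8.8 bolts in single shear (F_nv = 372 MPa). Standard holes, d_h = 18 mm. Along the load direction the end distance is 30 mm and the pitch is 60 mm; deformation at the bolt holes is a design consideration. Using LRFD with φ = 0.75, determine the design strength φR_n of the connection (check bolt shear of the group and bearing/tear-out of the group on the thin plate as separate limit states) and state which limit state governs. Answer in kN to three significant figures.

Bolt shear: A_b = π·16²/4 = 201.1 mm²; R_n = 372 × 201.1 × 5 × 1 / 1000 = 374 kN → 0.75 × 374 = 280 kN.
Bearing (1.2 l_c t F_u ≤ 2.4 d t F_u): upper limit = 2.4·16·14·430 / 1000 = 231.2 kN.
  Edge l_c = 30 − 18/2 = 21 → r_n = 151.7 kN; interior l_c = 60 − 18 = 42 → r_n = 231.2 kN.
  R_n,bearing = 1·151.7 + 4·231.2 = 1076 kN → 0.75 × 1076 = 807 kN.
Bolt shear governs: 280 kN.

280 kN (bolt shear governs)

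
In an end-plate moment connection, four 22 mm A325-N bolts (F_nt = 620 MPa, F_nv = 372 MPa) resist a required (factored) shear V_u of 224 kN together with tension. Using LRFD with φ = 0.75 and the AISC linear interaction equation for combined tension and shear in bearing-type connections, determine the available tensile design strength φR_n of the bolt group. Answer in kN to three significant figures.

A_b = π·22²/4 = 380.1 mm²; f_rv = 224 × 1000 / (4 × 380.1) = 147.3 MPa.
F'_nt = 1.3 F_nt − (F_nt / φF_nv) f_rv = 1.3·620 − (620/(0.75·372))·147.3 = 478.6 MPa, capped at F_nt → F'_nt = 478.6 MPa.
R_n = F'_nt · A_b · n = 478.6 × 380.1 × 4 / 1000 = 727.8 kN.
Design strength φR_n = 0.75 × 727.8 = 546 kN.

546 kN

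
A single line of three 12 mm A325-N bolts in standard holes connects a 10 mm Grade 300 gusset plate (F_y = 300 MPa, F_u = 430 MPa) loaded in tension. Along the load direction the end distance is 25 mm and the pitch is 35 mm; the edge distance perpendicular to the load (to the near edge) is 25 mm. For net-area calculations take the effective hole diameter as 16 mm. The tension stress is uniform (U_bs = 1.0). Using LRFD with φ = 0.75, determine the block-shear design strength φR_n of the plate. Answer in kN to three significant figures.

161 kN

Shear plane L_v = 25 + 2·35 = 95 mm; A_gv = 95 × 10 = 950 mm².
A_nv = (95 − 2.5·16) × 10 = 550 mm².
A_nt = (25 − 0.5·16) × 10 = 170 mm².
0.6 F_u A_nv = 141.9 kN; 0.6 F_y A_gv = 171 kN → shear rupture governs the shear term.
R_n = 141.9 + 1.0 × 430 × 170 / 1000 = 215 kN.
Design strength φR_n = 0.75 × 215 = 161 kN.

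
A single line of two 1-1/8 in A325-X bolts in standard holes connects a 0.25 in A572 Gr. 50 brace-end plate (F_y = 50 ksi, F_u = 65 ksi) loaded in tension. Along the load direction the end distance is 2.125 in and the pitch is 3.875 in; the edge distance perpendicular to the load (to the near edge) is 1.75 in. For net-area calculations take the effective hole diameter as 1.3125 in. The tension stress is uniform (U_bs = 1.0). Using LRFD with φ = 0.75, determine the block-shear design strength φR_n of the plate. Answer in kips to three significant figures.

Shear plane L_v = 2.125 + 1·3.875 = 6 in; A_gv = 6 × 0.25 = 1.5 in².
A_nv = (6 − 1.5·1.3125) × 0.25 = 1.008 in².
A_nt = (1.75 − 0.5·1.3125) × 0.25 = 0.2734 in².
0.6 F_u A_nv = 39.3 kips; 0.6 F_y A_gv = 45 kips → shear rupture governs the shear term.
R_n = 39.3 + 1.0 × 65 × 0.2734 = 57.08 kips.
Design strength φR_n = 0.75 × 57.08 = 42.8 kips.

42.8 kips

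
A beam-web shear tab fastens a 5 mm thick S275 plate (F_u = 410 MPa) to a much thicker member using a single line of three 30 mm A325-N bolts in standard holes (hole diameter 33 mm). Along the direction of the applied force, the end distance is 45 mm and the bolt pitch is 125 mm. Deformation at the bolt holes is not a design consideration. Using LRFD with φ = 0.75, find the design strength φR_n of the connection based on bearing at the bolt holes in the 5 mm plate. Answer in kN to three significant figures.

342 kN

Per bolt r_n = 1.5 l_c t F_u ≤ 3.0 d t F_u; upper limit = 3.0 × 30 × 5 × 410 / 1000 = 184.5 kN.
Edge bolt: l_c = 45 − 33/2 = 28.5 mm → 1.5 × 28.5 × 5 × 410 / 1000 = 87.64 → r_n = 87.64 kN.
Interior bolts: l_c = 125 − 33 = 92 mm → 1.5 × 92 × 5 × 410 / 1000 = 282.9 → r_n = 184.5 kN.
R_n = 1 × 87.64 + 2 × 184.5 = 456.6 kN.
Design strength φR_n = 0.75 × 456.6 = 342 kN.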